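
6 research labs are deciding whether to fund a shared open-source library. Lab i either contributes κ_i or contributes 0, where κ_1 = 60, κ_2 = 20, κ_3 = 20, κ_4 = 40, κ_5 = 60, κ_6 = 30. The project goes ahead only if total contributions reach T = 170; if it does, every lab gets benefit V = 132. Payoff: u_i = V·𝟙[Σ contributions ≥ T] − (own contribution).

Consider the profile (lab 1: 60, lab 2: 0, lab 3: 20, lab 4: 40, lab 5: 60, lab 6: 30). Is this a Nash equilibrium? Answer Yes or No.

Total = 210 ≥ 170: provided.
Lab 1 (pledges 60, payoff 72): dropping to 0 → total 150, payoff 0. No gain.
Lab 2 (pledges 0, payoff 132): pledging 20 → total 230, payoff 112. No gain.
Lab 3 (pledges 20, payoff 112): dropping to 0 → total 190, payoff 132. Profitable deviation.

No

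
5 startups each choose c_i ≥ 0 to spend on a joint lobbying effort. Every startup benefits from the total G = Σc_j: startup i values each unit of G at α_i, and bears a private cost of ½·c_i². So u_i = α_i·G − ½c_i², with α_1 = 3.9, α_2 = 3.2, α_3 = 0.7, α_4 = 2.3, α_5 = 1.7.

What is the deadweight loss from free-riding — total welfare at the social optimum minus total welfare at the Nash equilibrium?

Startup i's FOC: ∂u_i/∂c_i = α_i − c_i = 0, so c_i* = α_i.
NE contributions = (3.9, 3.2, 0.7, 2.3, 1.7); G = 11.8.
W^NE = (Σα)·G − ½Σα_i² = 11.8² − ½·34.12 = 122.18.
Planner sets c_i = Σα_j = 11.8 for every i, so G^SO = 5·11.8 = 59.
W^SO = (Σα)·G^SO − ½·5·(Σα)² = (5/2)·11.8² = 348.1.
Deadweight loss = W^SO − W^NE = 225.92.

225.92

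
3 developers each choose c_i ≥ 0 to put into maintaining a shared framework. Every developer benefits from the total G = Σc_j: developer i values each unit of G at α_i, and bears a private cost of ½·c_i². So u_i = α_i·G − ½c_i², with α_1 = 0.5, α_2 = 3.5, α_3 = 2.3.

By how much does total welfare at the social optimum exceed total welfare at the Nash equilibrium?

Developer i's FOC: ∂u_i/∂c_i = α_i − c_i = 0, so c_i* = α_i.
NE contributions = (0.5, 3.5, 2.3); G = 6.3.
W^NE = (Σα)·G − ½Σα_i² = 6.3² − ½·17.79 = 30.795.
Planner sets c_i = Σα_j = 6.3 for every i, so G^SO = 3·6.3 = 18.9.
W^SO = (Σα)·G^SO − ½·3·(Σα)² = (3/2)·6.3² = 59.535.
Deadweight loss = W^SO − W^NE = 28.74.

28.74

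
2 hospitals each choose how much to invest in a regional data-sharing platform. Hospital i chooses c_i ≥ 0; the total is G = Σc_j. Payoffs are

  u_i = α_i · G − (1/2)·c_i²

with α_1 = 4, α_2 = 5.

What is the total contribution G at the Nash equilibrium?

9

Hospital i's FOC: ∂u_i/∂c_i = α_i − c_i = 0, so c_i* = α_i.
NE contributions = (4, 5); G = 9.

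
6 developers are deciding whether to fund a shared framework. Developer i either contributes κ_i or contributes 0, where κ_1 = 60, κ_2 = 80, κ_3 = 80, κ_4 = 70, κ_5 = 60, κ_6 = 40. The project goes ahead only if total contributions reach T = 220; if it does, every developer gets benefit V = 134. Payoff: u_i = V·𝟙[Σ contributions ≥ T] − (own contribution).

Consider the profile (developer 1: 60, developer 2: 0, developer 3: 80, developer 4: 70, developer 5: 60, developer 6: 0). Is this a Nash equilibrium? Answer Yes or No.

Yes

Total = 270 ≥ 220: provided.
Developer 1 (pledges 60, payoff 74): dropping to 0 → total 210, payoff 0. No gain.
Developer 2 (pledges 0, payoff 134): pledging 80 → total 350, payoff 54. No gain.
Developer 3 (pledges 80, payoff 54): dropping to 0 → total 190, payoff 0. No gain.
Developer 4 (pledges 70, payoff 64): dropping to 0 → total 200, payoff 0. No gain.
Developer 5 (pledges 60, payoff 74): dropping to 0 → total 210, payoff 0. No gain.
Developer 6 (pledges 0, payoff 134): pledging 40 → total 310, payoff 94. No gain.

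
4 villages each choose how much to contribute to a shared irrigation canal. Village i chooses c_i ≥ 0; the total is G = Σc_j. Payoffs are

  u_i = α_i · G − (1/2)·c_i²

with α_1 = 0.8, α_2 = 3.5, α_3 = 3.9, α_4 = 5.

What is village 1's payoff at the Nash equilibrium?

Village i's FOC: ∂u_i/∂c_i = α_i − c_i = 0, so c_i* = α_i.
NE contributions = (0.8, 3.5, 3.9, 5); G = 13.2.
u_1 = α_1·G − ½·(c_1)² = 0.8·13.2 − ½·0.8² = 10.24.

10.24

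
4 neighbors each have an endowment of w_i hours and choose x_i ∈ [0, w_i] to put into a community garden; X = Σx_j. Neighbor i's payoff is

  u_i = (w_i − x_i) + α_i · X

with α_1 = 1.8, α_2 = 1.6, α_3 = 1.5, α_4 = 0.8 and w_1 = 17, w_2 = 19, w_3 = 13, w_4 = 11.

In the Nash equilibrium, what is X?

∂u_i/∂x_i = α_i − 1, so neighbor i contributes w_i if α_i > 1, else 0.
α_i > 1 for i ∈ {1, 2, 3}; NE contributions (17, 19, 13, 0), X = 49.

49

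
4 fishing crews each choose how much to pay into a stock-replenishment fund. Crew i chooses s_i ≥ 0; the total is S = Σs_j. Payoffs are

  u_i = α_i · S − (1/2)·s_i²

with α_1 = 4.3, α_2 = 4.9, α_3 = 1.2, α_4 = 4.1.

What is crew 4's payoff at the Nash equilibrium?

51.045

Crew i's FOC: ∂u_i/∂s_i = α_i − s_i = 0, so s_i* = α_i.
NE contributions = (4.3, 4.9, 1.2, 4.1); S = 14.5.
u_4 = α_4·S − ½·(s_4)² = 4.1·14.5 − ½·4.1² = 51.045.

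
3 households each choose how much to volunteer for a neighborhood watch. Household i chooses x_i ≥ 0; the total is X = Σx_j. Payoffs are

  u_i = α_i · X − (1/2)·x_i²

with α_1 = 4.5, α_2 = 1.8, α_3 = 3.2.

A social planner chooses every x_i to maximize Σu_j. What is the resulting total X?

Planner FOC: ∂(Σu_j)/∂x_i = (Σα_j) − x_i = 0, so x_i^SO = Σα_j = 9.5 for every i; X^SO = 28.5.

28.5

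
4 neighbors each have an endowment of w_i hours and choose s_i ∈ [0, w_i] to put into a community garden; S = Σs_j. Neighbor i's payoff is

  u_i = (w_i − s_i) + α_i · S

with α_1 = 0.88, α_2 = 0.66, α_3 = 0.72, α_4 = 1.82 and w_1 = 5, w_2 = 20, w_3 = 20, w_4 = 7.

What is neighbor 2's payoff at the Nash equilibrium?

∂u_i/∂s_i = α_i − 1, so neighbor i contributes w_i if α_i > 1, else 0.
α_i > 1 for i ∈ {4}; NE contributions (0, 0, 0, 7), S = 7.
u_2 = (20 − 0) + 0.66·7 = 24.62.

24.62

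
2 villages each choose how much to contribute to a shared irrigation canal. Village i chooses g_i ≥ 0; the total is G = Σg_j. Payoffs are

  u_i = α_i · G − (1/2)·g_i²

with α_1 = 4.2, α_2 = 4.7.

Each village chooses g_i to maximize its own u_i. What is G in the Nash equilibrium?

Village i's FOC: ∂u_i/∂g_i = α_i − g_i = 0, so g_i* = α_i.
NE contributions = (4.2, 4.7); G = 8.9.

8.9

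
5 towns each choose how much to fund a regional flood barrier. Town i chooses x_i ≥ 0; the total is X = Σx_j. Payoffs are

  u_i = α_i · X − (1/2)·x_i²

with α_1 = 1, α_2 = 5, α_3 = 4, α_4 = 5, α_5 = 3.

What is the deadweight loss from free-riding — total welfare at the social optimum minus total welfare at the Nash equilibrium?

Town i's FOC: ∂u_i/∂x_i = α_i − x_i = 0, so x_i* = α_i.
NE contributions = (1, 5, 4, 5, 3); X = 18.
W^NE = (Σα)·X − ½Σα_i² = 18² − ½·76 = 286.
Planner sets x_i = Σα_j = 18 for every i, so X^SO = 5·18 = 90.
W^SO = (Σα)·X^SO − ½·5·(Σα)² = (5/2)·18² = 810.
Deadweight loss = W^SO − W^NE = 524.

524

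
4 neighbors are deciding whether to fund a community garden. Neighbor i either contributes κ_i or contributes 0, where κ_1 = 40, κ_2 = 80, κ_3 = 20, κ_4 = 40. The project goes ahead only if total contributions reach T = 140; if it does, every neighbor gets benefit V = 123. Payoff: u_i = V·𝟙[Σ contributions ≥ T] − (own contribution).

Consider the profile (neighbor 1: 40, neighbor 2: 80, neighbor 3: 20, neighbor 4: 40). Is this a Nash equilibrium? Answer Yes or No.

Total = 180 ≥ 140: provided.
Neighbor 1 (pledges 40, payoff 83): dropping to 0 → total 140, payoff 123. Profitable deviation.

No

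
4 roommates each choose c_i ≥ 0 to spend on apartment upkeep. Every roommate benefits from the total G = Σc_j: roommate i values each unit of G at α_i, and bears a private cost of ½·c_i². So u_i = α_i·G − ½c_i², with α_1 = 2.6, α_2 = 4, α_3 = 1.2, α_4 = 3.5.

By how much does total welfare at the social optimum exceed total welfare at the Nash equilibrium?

Roommate i's FOC: ∂u_i/∂c_i = α_i − c_i = 0, so c_i* = α_i.
NE contributions = (2.6, 4, 1.2, 3.5); G = 11.3.
W^NE = (Σα)·G − ½Σα_i² = 11.3² − ½·36.45 = 109.465.
Planner sets c_i = Σα_j = 11.3 for every i, so G^SO = 4·11.3 = 45.2.
W^SO = (Σα)·G^SO − ½·4·(Σα)² = (4/2)·11.3² = 255.38.
Deadweight loss = W^SO − W^NE = 145.915.

145.915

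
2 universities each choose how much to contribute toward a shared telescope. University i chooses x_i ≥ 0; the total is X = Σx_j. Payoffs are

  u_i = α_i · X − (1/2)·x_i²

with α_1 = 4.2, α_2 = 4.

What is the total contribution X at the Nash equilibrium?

8.2

University i's FOC: ∂u_i/∂x_i = α_i − x_i = 0, so x_i* = α_i.
NE contributions = (4.2, 4); X = 8.2.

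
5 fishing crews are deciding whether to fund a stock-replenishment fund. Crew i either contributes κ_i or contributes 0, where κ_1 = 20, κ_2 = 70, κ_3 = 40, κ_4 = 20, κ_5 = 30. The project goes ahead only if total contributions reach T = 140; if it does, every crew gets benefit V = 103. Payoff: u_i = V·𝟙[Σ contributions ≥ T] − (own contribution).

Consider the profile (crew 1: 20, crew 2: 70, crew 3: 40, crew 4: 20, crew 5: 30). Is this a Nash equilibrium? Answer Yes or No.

No

Total = 180 ≥ 140: provided.
Crew 1 (pledges 20, payoff 83): dropping to 0 → total 160, payoff 103. Profitable deviation.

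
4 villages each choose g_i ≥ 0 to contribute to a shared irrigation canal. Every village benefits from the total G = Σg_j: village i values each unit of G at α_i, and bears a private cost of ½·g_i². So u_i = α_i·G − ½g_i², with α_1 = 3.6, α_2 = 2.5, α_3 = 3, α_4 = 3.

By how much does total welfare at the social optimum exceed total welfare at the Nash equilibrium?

165.015

Village i's FOC: ∂u_i/∂g_i = α_i − g_i = 0, so g_i* = α_i.
NE contributions = (3.6, 2.5, 3, 3); G = 12.1.
W^NE = (Σα)·G − ½Σα_i² = 12.1² − ½·37.21 = 127.805.
Planner sets g_i = Σα_j = 12.1 for every i, so G^SO = 4·12.1 = 48.4.
W^SO = (Σα)·G^SO − ½·4·(Σα)² = (4/2)·12.1² = 292.82.
Deadweight loss = W^SO − W^NE = 165.015.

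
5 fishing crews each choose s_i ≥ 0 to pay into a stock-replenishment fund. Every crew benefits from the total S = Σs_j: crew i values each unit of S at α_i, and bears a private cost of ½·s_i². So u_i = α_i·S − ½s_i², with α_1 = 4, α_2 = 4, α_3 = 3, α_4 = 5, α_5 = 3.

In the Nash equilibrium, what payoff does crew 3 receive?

52.5

Crew i's FOC: ∂u_i/∂s_i = α_i − s_i = 0, so s_i* = α_i.
NE contributions = (4, 4, 3, 5, 3); S = 19.
u_3 = α_3·S − ½·(s_3)² = 3·19 − ½·3² = 52.5.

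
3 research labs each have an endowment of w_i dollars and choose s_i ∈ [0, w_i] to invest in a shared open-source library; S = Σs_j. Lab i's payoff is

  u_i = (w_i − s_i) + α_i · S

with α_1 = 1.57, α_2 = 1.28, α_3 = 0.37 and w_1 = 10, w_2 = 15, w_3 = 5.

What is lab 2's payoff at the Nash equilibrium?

∂u_i/∂s_i = α_i − 1, so lab i contributes w_i if α_i > 1, else 0.
α_i > 1 for i ∈ {1, 2}; NE contributions (10, 15, 0), S = 25.
u_2 = (15 − 15) + 1.28·25 = 32.

32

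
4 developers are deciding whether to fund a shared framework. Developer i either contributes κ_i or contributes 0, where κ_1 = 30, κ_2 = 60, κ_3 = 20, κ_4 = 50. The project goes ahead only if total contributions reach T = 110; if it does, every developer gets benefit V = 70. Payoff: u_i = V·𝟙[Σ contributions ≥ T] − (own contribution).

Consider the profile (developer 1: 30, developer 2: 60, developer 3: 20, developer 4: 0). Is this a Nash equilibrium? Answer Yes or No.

Yes

Total = 110 ≥ 110: provided.
Developer 1 (pledges 30, payoff 40): dropping to 0 → total 80, payoff 0. No gain.
Developer 2 (pledges 60, payoff 10): dropping to 0 → total 50, payoff 0. No gain.
Developer 3 (pledges 20, payoff 50): dropping to 0 → total 90, payoff 0. No gain.
Developer 4 (pledges 0, payoff 70): pledging 50 → total 160, payoff 20. No gain.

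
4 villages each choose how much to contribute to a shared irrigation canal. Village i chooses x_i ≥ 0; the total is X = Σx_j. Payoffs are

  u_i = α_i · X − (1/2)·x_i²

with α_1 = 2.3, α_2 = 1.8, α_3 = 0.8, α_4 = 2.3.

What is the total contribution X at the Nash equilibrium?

7.2

Village i's FOC: ∂u_i/∂x_i = α_i − x_i = 0, so x_i* = α_i.
NE contributions = (2.3, 1.8, 0.8, 2.3); X = 7.2.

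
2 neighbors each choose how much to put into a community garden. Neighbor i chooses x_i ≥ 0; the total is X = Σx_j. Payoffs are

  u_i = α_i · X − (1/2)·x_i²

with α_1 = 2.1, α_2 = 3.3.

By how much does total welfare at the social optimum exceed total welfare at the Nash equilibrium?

Neighbor i's FOC: ∂u_i/∂x_i = α_i − x_i = 0, so x_i* = α_i.
NE contributions = (2.1, 3.3); X = 5.4.
W^NE = (Σα)·X − ½Σα_i² = 5.4² − ½·15.3 = 21.51.
Planner sets x_i = Σα_j = 5.4 for every i, so X^SO = 2·5.4 = 10.8.
W^SO = (Σα)·X^SO − ½·2·(Σα)² = (2/2)·5.4² = 29.16.
Deadweight loss = W^SO − W^NE = 7.65.

7.65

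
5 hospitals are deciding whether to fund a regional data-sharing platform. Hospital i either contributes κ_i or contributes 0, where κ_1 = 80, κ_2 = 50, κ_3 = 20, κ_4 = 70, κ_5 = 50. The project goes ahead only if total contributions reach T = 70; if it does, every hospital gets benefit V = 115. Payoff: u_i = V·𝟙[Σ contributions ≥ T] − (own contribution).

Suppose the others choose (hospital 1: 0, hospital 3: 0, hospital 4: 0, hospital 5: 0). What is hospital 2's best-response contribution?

Others' total = 0. Even contributing 50 gives 50 < 70: no benefit either way.
Best response: 0.

0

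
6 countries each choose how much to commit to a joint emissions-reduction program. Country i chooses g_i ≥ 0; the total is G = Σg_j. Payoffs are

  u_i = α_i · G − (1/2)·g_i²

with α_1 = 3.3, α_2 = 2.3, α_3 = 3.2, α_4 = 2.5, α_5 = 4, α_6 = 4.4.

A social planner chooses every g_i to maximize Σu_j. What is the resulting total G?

Planner FOC: ∂(Σu_j)/∂g_i = (Σα_j) − g_i = 0, so g_i^SO = Σα_j = 19.7 for every i; G^SO = 118.2.

118.2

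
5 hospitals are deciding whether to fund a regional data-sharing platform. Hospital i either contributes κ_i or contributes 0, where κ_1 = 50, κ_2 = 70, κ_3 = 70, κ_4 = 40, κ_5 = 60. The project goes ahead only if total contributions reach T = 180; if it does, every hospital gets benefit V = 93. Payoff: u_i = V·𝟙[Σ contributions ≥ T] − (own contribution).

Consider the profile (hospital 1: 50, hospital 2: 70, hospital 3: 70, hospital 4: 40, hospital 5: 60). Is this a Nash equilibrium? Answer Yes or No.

Total = 290 ≥ 180: provided.
Hospital 1 (pledges 50, payoff 43): dropping to 0 → total 240, payoff 93. Profitable deviation.

No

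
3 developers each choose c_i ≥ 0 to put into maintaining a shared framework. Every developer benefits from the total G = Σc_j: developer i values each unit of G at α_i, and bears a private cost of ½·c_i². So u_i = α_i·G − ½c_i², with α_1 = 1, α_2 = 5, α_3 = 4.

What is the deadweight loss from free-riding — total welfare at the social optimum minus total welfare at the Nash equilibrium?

71

Developer i's FOC: ∂u_i/∂c_i = α_i − c_i = 0, so c_i* = α_i.
NE contributions = (1, 5, 4); G = 10.
W^NE = (Σα)·G − ½Σα_i² = 10² − ½·42 = 79.
Planner sets c_i = Σα_j = 10 for every i, so G^SO = 3·10 = 30.
W^SO = (Σα)·G^SO − ½·3·(Σα)² = (3/2)·10² = 150.
Deadweight loss = W^SO − W^NE = 71.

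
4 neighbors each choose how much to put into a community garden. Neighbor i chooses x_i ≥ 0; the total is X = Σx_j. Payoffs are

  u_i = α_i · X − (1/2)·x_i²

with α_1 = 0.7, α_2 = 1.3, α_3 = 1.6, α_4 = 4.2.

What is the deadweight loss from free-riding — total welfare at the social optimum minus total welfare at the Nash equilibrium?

Neighbor i's FOC: ∂u_i/∂x_i = α_i − x_i = 0, so x_i* = α_i.
NE contributions = (0.7, 1.3, 1.6, 4.2); X = 7.8.
W^NE = (Σα)·X − ½Σα_i² = 7.8² − ½·22.38 = 49.65.
Planner sets x_i = Σα_j = 7.8 for every i, so X^SO = 4·7.8 = 31.2.
W^SO = (Σα)·X^SO − ½·4·(Σα)² = (4/2)·7.8² = 121.68.
Deadweight loss = W^SO − W^NE = 72.03.

72.03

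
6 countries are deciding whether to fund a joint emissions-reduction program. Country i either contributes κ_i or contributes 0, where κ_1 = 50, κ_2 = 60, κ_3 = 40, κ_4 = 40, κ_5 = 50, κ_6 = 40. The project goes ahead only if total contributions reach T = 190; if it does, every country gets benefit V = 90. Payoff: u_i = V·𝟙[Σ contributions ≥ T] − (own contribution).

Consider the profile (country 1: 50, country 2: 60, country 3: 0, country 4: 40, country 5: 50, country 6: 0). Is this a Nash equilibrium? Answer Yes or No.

Total = 200 ≥ 190: provided.
Country 1 (pledges 50, payoff 40): dropping to 0 → total 150, payoff 0. No gain.
Country 2 (pledges 60, payoff 30): dropping to 0 → total 140, payoff 0. No gain.
Country 3 (pledges 0, payoff 90): pledging 40 → total 240, payoff 50. No gain.
Country 4 (pledges 40, payoff 50): dropping to 0 → total 160, payoff 0. No gain.
Country 5 (pledges 50, payoff 40): dropping to 0 → total 150, payoff 0. No gain.
Country 6 (pledges 0, payoff 90): pledging 40 → total 240, payoff 50. No gain.

Yes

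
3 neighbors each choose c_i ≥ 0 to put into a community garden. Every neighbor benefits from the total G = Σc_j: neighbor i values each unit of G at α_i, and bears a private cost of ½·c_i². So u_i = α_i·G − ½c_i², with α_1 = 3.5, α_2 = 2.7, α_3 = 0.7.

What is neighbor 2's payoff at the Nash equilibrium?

Neighbor i's FOC: ∂u_i/∂c_i = α_i − c_i = 0, so c_i* = α_i.
NE contributions = (3.5, 2.7, 0.7); G = 6.9.
u_2 = α_2·G − ½·(c_2)² = 2.7·6.9 − ½·2.7² = 14.985.

14.985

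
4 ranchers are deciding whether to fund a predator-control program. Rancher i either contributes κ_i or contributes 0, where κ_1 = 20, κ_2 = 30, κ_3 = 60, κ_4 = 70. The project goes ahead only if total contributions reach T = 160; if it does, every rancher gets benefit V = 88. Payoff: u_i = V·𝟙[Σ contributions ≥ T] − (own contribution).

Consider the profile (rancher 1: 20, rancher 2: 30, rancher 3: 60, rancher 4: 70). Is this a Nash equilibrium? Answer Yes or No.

No

Total = 180 ≥ 160: provided.
Rancher 1 (pledges 20, payoff 68): dropping to 0 → total 160, payoff 88. Profitable deviation.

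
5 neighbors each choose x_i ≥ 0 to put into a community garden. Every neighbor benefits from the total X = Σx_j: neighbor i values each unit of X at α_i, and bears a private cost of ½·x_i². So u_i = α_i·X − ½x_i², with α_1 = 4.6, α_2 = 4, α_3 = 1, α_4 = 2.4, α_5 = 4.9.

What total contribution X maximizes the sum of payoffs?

Planner FOC: ∂(Σu_j)/∂x_i = (Σα_j) − x_i = 0, so x_i^SO = Σα_j = 16.9 for every i; X^SO = 84.5.

84.5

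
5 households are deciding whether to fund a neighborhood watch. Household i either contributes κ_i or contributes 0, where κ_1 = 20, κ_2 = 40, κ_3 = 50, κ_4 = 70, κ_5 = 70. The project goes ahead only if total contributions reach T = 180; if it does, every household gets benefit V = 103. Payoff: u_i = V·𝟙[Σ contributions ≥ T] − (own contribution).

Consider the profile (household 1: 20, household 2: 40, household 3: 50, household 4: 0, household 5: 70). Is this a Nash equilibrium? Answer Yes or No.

Yes

Total = 180 ≥ 180: provided.
Household 1 (pledges 20, payoff 83): dropping to 0 → total 160, payoff 0. No gain.
Household 2 (pledges 40, payoff 63): dropping to 0 → total 140, payoff 0. No gain.
Household 3 (pledges 50, payoff 53): dropping to 0 → total 130, payoff 0. No gain.
Household 4 (pledges 0, payoff 103): pledging 70 → total 250, payoff 33. No gain.
Household 5 (pledges 70, payoff 33): dropping to 0 → total 110, payoff 0. No gain.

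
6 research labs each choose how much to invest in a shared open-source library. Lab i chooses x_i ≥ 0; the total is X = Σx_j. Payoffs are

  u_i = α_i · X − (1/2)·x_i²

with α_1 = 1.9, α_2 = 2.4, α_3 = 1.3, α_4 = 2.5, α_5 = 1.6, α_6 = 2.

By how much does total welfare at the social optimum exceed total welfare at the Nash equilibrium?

Lab i's FOC: ∂u_i/∂x_i = α_i − x_i = 0, so x_i* = α_i.
NE contributions = (1.9, 2.4, 1.3, 2.5, 1.6, 2); X = 11.7.
W^NE = (Σα)·X − ½Σα_i² = 11.7² − ½·23.87 = 124.955.
Planner sets x_i = Σα_j = 11.7 for every i, so X^SO = 6·11.7 = 70.2.
W^SO = (Σα)·X^SO − ½·6·(Σα)² = (6/2)·11.7² = 410.67.
Deadweight loss = W^SO − W^NE = 285.715.

285.715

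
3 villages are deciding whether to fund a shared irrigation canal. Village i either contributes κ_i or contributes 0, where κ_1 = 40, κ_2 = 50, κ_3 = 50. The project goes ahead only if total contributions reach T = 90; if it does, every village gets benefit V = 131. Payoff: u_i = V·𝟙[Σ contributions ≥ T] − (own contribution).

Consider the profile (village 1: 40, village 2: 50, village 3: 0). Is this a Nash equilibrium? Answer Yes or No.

Yes

Total = 90 ≥ 90: provided.
Village 1 (pledges 40, payoff 91): dropping to 0 → total 50, payoff 0. No gain.
Village 2 (pledges 50, payoff 81): dropping to 0 → total 40, payoff 0. No gain.
Village 3 (pledges 0, payoff 131): pledging 50 → total 140, payoff 81. No gain.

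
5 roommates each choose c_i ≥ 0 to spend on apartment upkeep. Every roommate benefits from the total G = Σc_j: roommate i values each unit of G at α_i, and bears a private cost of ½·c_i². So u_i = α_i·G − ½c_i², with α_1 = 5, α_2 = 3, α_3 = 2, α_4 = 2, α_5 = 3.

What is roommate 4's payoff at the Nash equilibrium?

Roommate i's FOC: ∂u_i/∂c_i = α_i − c_i = 0, so c_i* = α_i.
NE contributions = (5, 3, 2, 2, 3); G = 15.
u_4 = α_4·G − ½·(c_4)² = 2·15 − ½·2² = 28.

28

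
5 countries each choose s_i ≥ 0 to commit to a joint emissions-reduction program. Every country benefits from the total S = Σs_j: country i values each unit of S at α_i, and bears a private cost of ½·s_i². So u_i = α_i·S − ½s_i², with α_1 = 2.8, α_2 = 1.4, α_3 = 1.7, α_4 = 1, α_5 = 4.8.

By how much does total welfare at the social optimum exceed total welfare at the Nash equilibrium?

Country i's FOC: ∂u_i/∂s_i = α_i − s_i = 0, so s_i* = α_i.
NE contributions = (2.8, 1.4, 1.7, 1, 4.8); S = 11.7.
W^NE = (Σα)·S − ½Σα_i² = 11.7² − ½·36.73 = 118.525.
Planner sets s_i = Σα_j = 11.7 for every i, so S^SO = 5·11.7 = 58.5.
W^SO = (Σα)·S^SO − ½·5·(Σα)² = (5/2)·11.7² = 342.225.
Deadweight loss = W^SO − W^NE = 223.7.

223.7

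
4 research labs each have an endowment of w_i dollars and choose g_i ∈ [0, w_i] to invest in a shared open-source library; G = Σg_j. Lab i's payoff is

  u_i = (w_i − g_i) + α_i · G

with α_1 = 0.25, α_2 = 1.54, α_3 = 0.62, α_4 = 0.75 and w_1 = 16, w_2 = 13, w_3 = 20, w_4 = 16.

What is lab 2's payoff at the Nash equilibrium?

20.02

∂u_i/∂g_i = α_i − 1, so lab i contributes w_i if α_i > 1, else 0.
α_i > 1 for i ∈ {2}; NE contributions (0, 13, 0, 0), G = 13.
u_2 = (13 − 13) + 1.54·13 = 20.02.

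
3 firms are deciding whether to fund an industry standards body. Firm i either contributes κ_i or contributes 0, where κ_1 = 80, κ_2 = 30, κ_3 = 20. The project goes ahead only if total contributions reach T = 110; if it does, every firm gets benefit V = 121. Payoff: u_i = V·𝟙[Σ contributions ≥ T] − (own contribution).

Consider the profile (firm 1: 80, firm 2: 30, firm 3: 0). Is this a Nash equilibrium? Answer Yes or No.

Total = 110 ≥ 110: provided.
Firm 1 (pledges 80, payoff 41): dropping to 0 → total 30, payoff 0. No gain.
Firm 2 (pledges 30, payoff 91): dropping to 0 → total 80, payoff 0. No gain.
Firm 3 (pledges 0, payoff 121): pledging 20 → total 130, payoff 101. No gain.

Yes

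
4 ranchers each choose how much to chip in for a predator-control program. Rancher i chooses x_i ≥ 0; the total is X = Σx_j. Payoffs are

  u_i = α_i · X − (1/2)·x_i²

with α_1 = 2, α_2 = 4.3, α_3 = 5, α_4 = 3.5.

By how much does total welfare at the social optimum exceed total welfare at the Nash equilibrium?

Rancher i's FOC: ∂u_i/∂x_i = α_i − x_i = 0, so x_i* = α_i.
NE contributions = (2, 4.3, 5, 3.5); X = 14.8.
W^NE = (Σα)·X − ½Σα_i² = 14.8² − ½·59.74 = 189.17.
Planner sets x_i = Σα_j = 14.8 for every i, so X^SO = 4·14.8 = 59.2.
W^SO = (Σα)·X^SO − ½·4·(Σα)² = (4/2)·14.8² = 438.08.
Deadweight loss = W^SO − W^NE = 248.91.

248.91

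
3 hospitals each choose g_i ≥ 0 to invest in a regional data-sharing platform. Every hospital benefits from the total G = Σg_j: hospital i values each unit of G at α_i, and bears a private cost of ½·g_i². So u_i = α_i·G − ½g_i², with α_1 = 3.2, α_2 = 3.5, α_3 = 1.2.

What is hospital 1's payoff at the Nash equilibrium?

20.16

Hospital i's FOC: ∂u_i/∂g_i = α_i − g_i = 0, so g_i* = α_i.
NE contributions = (3.2, 3.5, 1.2); G = 7.9.
u_1 = α_1·G − ½·(g_1)² = 3.2·7.9 − ½·3.2² = 20.16.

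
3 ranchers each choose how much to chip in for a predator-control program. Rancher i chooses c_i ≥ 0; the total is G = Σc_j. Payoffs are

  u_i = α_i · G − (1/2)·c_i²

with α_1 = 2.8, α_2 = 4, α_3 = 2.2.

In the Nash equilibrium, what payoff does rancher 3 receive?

17.38

Rancher i's FOC: ∂u_i/∂c_i = α_i − c_i = 0, so c_i* = α_i.
NE contributions = (2.8, 4, 2.2); G = 9.
u_3 = α_3·G − ½·(c_3)² = 2.2·9 − ½·2.2² = 17.38.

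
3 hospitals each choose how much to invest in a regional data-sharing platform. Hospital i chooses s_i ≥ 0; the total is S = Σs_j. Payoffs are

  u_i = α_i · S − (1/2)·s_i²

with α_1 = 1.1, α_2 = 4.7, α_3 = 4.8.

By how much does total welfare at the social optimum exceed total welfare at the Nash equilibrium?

Hospital i's FOC: ∂u_i/∂s_i = α_i − s_i = 0, so s_i* = α_i.
NE contributions = (1.1, 4.7, 4.8); S = 10.6.
W^NE = (Σα)·S − ½Σα_i² = 10.6² − ½·46.34 = 89.19.
Planner sets s_i = Σα_j = 10.6 for every i, so S^SO = 3·10.6 = 31.8.
W^SO = (Σα)·S^SO − ½·3·(Σα)² = (3/2)·10.6² = 168.54.
Deadweight loss = W^SO − W^NE = 79.35.

79.35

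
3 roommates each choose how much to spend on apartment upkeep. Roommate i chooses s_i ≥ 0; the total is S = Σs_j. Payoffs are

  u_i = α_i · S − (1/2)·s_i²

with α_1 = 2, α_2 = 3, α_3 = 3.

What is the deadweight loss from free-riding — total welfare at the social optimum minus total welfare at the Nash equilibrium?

43

Roommate i's FOC: ∂u_i/∂s_i = α_i − s_i = 0, so s_i* = α_i.
NE contributions = (2, 3, 3); S = 8.
W^NE = (Σα)·S − ½Σα_i² = 8² − ½·22 = 53.
Planner sets s_i = Σα_j = 8 for every i, so S^SO = 3·8 = 24.
W^SO = (Σα)·S^SO − ½·3·(Σα)² = (3/2)·8² = 96.
Deadweight loss = W^SO − W^NE = 43.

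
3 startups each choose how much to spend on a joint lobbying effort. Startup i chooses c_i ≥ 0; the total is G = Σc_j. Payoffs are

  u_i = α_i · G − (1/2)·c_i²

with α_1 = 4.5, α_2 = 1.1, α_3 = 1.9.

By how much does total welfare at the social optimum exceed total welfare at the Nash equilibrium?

Startup i's FOC: ∂u_i/∂c_i = α_i − c_i = 0, so c_i* = α_i.
NE contributions = (4.5, 1.1, 1.9); G = 7.5.
W^NE = (Σα)·G − ½Σα_i² = 7.5² − ½·25.07 = 43.715.
Planner sets c_i = Σα_j = 7.5 for every i, so G^SO = 3·7.5 = 22.5.
W^SO = (Σα)·G^SO − ½·3·(Σα)² = (3/2)·7.5² = 84.375.
Deadweight loss = W^SO − W^NE = 40.66.

40.66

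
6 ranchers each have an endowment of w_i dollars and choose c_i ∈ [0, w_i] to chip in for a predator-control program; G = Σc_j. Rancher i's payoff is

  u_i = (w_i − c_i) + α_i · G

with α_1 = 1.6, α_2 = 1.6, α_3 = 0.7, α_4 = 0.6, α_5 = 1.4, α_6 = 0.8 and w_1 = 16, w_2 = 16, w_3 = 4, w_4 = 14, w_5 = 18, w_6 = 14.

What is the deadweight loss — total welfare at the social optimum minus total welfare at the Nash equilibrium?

182.4

∂u_i/∂c_i = α_i − 1, so rancher i contributes w_i if α_i > 1, else 0.
α_i > 1 for i ∈ {1, 2, 5}; NE contributions (16, 16, 0, 0, 18, 0), G = 50.
W^NE = Σw_i − G^NE + (Σα_i)·G^NE = 82 + 5.7·50 = 367.
Planner: ∂(Σu_j)/∂c_i = Σα_j − 1 = 5.7 > 0, so everyone contributes w_i; G^SO = 82, W^SO = 82 + 5.7·82 = 549.4.
Deadweight loss = 182.4.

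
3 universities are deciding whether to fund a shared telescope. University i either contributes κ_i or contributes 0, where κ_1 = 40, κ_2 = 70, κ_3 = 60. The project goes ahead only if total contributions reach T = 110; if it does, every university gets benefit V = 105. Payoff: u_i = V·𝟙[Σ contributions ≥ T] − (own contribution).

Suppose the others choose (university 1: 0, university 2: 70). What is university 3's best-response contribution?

Others' total = 70. Contributing 60 brings total to 130 ≥ 110: gain V − κ_3 = 45.
Best response: 60.

60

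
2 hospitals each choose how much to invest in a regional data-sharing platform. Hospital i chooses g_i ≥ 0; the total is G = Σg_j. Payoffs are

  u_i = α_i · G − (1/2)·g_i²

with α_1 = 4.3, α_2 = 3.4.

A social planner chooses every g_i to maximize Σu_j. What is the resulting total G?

15.4

Planner FOC: ∂(Σu_j)/∂g_i = (Σα_j) − g_i = 0, so g_i^SO = Σα_j = 7.7 for every i; G^SO = 15.4.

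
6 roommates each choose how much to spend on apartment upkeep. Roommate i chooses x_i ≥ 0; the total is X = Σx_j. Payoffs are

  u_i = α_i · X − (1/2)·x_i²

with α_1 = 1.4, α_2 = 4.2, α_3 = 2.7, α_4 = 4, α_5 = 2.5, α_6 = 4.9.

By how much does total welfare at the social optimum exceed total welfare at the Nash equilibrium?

812.755

Roommate i's FOC: ∂u_i/∂x_i = α_i − x_i = 0, so x_i* = α_i.
NE contributions = (1.4, 4.2, 2.7, 4, 2.5, 4.9); X = 19.7.
W^NE = (Σα)·X − ½Σα_i² = 19.7² − ½·73.15 = 351.515.
Planner sets x_i = Σα_j = 19.7 for every i, so X^SO = 6·19.7 = 118.2.
W^SO = (Σα)·X^SO − ½·6·(Σα)² = (6/2)·19.7² = 1164.27.
Deadweight loss = W^SO − W^NE = 812.755.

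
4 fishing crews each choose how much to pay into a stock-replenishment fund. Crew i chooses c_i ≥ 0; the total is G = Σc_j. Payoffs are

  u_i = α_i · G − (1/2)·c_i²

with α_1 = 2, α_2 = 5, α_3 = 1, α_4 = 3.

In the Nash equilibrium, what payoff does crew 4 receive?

28.5

Crew i's FOC: ∂u_i/∂c_i = α_i − c_i = 0, so c_i* = α_i.
NE contributions = (2, 5, 1, 3); G = 11.
u_4 = α_4·G − ½·(c_4)² = 3·11 − ½·3² = 28.5.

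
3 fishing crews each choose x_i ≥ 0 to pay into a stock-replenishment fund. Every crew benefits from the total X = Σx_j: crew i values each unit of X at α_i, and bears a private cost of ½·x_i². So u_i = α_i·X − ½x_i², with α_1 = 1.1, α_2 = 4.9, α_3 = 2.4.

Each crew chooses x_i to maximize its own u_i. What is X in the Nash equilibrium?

Crew i's FOC: ∂u_i/∂x_i = α_i − x_i = 0, so x_i* = α_i.
NE contributions = (1.1, 4.9, 2.4); X = 8.4.

8.4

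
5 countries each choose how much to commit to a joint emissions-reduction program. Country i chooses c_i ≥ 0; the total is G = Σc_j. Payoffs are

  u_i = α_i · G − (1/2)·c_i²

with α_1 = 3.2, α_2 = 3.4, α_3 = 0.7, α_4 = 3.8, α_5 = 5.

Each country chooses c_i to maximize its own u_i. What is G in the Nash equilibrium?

16.1

Country i's FOC: ∂u_i/∂c_i = α_i − c_i = 0, so c_i* = α_i.
NE contributions = (3.2, 3.4, 0.7, 3.8, 5); G = 16.1.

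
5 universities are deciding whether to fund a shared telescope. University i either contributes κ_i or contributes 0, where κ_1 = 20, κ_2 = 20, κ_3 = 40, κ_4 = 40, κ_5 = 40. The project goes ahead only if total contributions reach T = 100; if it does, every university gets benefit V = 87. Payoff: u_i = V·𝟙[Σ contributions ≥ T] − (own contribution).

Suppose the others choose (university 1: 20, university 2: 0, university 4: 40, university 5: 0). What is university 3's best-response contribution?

40

Others' total = 60. Contributing 40 brings total to 100 ≥ 100: gain V − κ_3 = 47.
Best response: 40.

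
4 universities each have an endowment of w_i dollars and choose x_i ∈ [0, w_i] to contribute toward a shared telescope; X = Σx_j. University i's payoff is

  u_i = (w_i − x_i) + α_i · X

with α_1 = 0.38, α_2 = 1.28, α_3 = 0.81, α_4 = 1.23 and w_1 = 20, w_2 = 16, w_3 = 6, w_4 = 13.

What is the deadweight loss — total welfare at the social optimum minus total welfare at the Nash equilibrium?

70.2

∂u_i/∂x_i = α_i − 1, so university i contributes w_i if α_i > 1, else 0.
α_i > 1 for i ∈ {2, 4}; NE contributions (0, 16, 0, 13), X = 29.
W^NE = Σw_i − X^NE + (Σα_i)·X^NE = 55 + 2.7·29 = 133.3.
Planner: ∂(Σu_j)/∂x_i = Σα_j − 1 = 2.7 > 0, so everyone contributes w_i; X^SO = 55, W^SO = 55 + 2.7·55 = 203.5.
Deadweight loss = 70.2.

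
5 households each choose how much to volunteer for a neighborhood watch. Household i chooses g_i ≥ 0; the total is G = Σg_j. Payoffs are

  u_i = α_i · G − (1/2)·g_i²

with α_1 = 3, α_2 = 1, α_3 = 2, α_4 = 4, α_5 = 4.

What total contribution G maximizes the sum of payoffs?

Planner FOC: ∂(Σu_j)/∂g_i = (Σα_j) − g_i = 0, so g_i^SO = Σα_j = 14 for every i; G^SO = 70.

70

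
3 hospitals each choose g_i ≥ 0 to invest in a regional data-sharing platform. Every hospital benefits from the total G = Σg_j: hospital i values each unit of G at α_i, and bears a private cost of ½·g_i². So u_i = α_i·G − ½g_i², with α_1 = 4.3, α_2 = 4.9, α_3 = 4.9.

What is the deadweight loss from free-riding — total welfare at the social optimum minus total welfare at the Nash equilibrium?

Hospital i's FOC: ∂u_i/∂g_i = α_i − g_i = 0, so g_i* = α_i.
NE contributions = (4.3, 4.9, 4.9); G = 14.1.
W^NE = (Σα)·G − ½Σα_i² = 14.1² − ½·66.51 = 165.555.
Planner sets g_i = Σα_j = 14.1 for every i, so G^SO = 3·14.1 = 42.3.
W^SO = (Σα)·G^SO − ½·3·(Σα)² = (3/2)·14.1² = 298.215.
Deadweight loss = W^SO − W^NE = 132.66.

132.66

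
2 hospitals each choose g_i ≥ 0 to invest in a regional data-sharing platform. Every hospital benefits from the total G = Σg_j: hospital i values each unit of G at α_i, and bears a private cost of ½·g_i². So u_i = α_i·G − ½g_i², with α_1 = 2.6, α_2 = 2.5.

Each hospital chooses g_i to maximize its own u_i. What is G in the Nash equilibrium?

5.1

Hospital i's FOC: ∂u_i/∂g_i = α_i − g_i = 0, so g_i* = α_i.
NE contributions = (2.6, 2.5); G = 5.1.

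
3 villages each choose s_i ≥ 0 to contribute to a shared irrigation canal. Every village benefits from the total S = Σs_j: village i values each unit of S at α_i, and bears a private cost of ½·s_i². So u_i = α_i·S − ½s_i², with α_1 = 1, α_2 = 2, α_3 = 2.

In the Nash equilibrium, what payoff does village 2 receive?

Village i's FOC: ∂u_i/∂s_i = α_i − s_i = 0, so s_i* = α_i.
NE contributions = (1, 2, 2); S = 5.
u_2 = α_2·S − ½·(s_2)² = 2·5 − ½·2² = 8.

8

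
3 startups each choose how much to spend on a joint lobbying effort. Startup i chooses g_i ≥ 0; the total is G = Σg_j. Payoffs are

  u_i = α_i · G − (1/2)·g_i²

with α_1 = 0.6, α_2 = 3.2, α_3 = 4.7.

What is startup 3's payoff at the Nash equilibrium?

28.905

Startup i's FOC: ∂u_i/∂g_i = α_i − g_i = 0, so g_i* = α_i.
NE contributions = (0.6, 3.2, 4.7); G = 8.5.
u_3 = α_3·G − ½·(g_3)² = 4.7·8.5 − ½·4.7² = 28.905.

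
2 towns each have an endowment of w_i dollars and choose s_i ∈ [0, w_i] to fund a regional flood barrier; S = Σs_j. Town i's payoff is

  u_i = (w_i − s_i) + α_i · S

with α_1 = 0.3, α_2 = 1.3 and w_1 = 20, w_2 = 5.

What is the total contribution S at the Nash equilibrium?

∂u_i/∂s_i = α_i − 1, so town i contributes w_i if α_i > 1, else 0.
α_i > 1 for i ∈ {2}; NE contributions (0, 5), S = 5.

5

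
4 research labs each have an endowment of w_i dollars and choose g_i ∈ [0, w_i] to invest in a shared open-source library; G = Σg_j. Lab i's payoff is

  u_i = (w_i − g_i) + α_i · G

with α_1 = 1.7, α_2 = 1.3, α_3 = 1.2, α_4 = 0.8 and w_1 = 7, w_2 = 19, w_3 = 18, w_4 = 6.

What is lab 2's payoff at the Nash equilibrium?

57.2

∂u_i/∂g_i = α_i − 1, so lab i contributes w_i if α_i > 1, else 0.
α_i > 1 for i ∈ {1, 2, 3}; NE contributions (7, 19, 18, 0), G = 44.
u_2 = (19 − 19) + 1.3·44 = 57.2.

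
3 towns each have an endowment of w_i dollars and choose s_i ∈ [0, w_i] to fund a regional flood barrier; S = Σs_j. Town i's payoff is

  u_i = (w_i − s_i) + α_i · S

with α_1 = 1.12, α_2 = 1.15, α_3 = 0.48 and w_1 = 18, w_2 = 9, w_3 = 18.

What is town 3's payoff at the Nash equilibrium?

∂u_i/∂s_i = α_i − 1, so town i contributes w_i if α_i > 1, else 0.
α_i > 1 for i ∈ {1, 2}; NE contributions (18, 9, 0), S = 27.
u_3 = (18 − 0) + 0.48·27 = 30.96.

30.96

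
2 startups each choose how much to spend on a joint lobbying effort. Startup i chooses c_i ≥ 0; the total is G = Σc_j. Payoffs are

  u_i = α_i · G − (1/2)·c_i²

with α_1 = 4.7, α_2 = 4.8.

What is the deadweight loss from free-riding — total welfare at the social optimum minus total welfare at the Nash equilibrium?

22.565

Startup i's FOC: ∂u_i/∂c_i = α_i − c_i = 0, so c_i* = α_i.
NE contributions = (4.7, 4.8); G = 9.5.
W^NE = (Σα)·G − ½Σα_i² = 9.5² − ½·45.13 = 67.685.
Planner sets c_i = Σα_j = 9.5 for every i, so G^SO = 2·9.5 = 19.
W^SO = (Σα)·G^SO − ½·2·(Σα)² = (2/2)·9.5² = 90.25.
Deadweight loss = W^SO − W^NE = 22.565.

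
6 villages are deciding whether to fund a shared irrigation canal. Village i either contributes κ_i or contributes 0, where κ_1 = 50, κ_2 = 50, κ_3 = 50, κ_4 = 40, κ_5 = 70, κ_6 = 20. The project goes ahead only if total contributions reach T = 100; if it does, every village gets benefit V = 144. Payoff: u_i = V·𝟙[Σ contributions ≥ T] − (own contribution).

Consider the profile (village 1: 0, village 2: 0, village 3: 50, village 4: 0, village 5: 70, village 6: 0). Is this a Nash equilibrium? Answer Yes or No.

Total = 120 ≥ 100: provided.
Village 1 (pledges 0, payoff 144): pledging 50 → total 170, payoff 94. No gain.
Village 2 (pledges 0, payoff 144): pledging 50 → total 170, payoff 94. No gain.
Village 3 (pledges 50, payoff 94): dropping to 0 → total 70, payoff 0. No gain.
Village 4 (pledges 0, payoff 144): pledging 40 → total 160, payoff 104. No gain.
Village 5 (pledges 70, payoff 74): dropping to 0 → total 50, payoff 0. No gain.
Village 6 (pledges 0, payoff 144): pledging 20 → total 140, payoff 124. No gain.

Yes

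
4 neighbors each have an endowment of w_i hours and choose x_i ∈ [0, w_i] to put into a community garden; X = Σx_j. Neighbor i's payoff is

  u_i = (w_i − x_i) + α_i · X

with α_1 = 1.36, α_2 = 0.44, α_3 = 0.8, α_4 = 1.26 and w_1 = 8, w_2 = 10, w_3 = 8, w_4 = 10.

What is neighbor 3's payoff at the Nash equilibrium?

∂u_i/∂x_i = α_i − 1, so neighbor i contributes w_i if α_i > 1, else 0.
α_i > 1 for i ∈ {1, 4}; NE contributions (8, 0, 0, 10), X = 18.
u_3 = (8 − 0) + 0.8·18 = 22.4.

22.4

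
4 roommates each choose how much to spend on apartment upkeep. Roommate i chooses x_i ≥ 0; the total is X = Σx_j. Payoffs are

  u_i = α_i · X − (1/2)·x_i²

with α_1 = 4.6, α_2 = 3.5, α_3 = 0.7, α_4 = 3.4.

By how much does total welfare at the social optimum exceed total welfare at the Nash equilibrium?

Roommate i's FOC: ∂u_i/∂x_i = α_i − x_i = 0, so x_i* = α_i.
NE contributions = (4.6, 3.5, 0.7, 3.4); X = 12.2.
W^NE = (Σα)·X − ½Σα_i² = 12.2² − ½·45.46 = 126.11.
Planner sets x_i = Σα_j = 12.2 for every i, so X^SO = 4·12.2 = 48.8.
W^SO = (Σα)·X^SO − ½·4·(Σα)² = (4/2)·12.2² = 297.68.
Deadweight loss = W^SO − W^NE = 171.57.

171.57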